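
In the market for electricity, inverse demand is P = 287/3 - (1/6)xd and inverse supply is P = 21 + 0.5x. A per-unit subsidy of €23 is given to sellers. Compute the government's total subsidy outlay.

Pre-subsidy: 287/3 - (1/6)x = 21 + 0.5x gives x* = 112 and P* = 77.
With the subsidy, sellers receive Ps = Pb + 23 for each unit, where Pb is the price buyers pay.
On the curves, Pb = 287/3 - (1/6)x and Ps = 21 + 0.5x; the wedge Ps − Pb = 23 gives 21 + 0.5x − (287/3 - (1/6)x) = 23, so x' = 146.5.
Then Pb = 287/3 − (1/6)·146.5 = 71.25 and Ps = 21 + 0.5·146.5 = 94.25.
Government outlay = subsidy × quantity = 23 × 146.5 = 3369.5.

Government cost = €3369.5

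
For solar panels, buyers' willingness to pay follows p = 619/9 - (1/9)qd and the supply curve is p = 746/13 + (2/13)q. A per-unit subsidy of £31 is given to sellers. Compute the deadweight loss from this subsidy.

Pre-subsidy: 619/9 - (1/9)q = 746/13 + (2/13)q gives q* = 43 and p* = 64.
With the subsidy, sellers receive ps = pb + 31 for each unit, where pb is the price buyers pay.
On the curves, pb = 619/9 - (1/9)q and ps = 746/13 + (2/13)q; the wedge ps − pb = 31 gives 746/13 + (2/13)q − (619/9 - (1/9)q) = 31, so q' = 160.
Then pb = 619/9 − (1/9)·160 = 51 and ps = 746/13 + (2/13)·160 = 82.
The subsidy expands output by 160 − 43 = 117 past the efficient level; on those units the gap between marginal cost and willingness to pay runs from 0 up to 31.
DWL = ½ × 31 × 117 = 1813.5.

Deadweight loss = £1813.5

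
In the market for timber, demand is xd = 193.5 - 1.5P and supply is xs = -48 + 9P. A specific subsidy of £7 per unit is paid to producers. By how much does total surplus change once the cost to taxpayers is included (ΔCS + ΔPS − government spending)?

Net change in total surplus = -£31.5

Pre-subsidy: 193.5 - 1.5P = -48 + 9P gives P* = 23, x* = 159.
With the subsidy, sellers receive Ps = Pb + 7 for each unit, where Pb is the price buyers pay.
Supply in terms of Pb becomes xs = -48 + 9(Pb + 7) = 15 + 9Pb. Setting this equal to demand: 193.5 - 1.5Pb = 15 + 9Pb, so Pb = 17.
Sellers receive Ps = 17 + 7 = 24; x' = 193.5 − 1.5·17 = 168.
ΔCS = ½(159 + 168)(23 − 17) = 981; ΔPS = ½(159 + 168)(24 − 23) = 163.5.
Government spending = 7 × 168 = 1176.
Net change = 981 + 163.5 − 1176 = -31.5. The loss equals the DWL triangle ½·7·9.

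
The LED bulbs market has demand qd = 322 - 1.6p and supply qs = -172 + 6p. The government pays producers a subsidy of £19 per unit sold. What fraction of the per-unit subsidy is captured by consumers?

Consumer share = 15/19

Pre-subsidy: 322 - 1.6p = -172 + 6p gives p* = 65, q* = 218.
With the subsidy, sellers receive ps = pb + 19 for each unit, where pb is the price buyers pay.
Supply in terms of pb becomes qs = -172 + 6(pb + 19) = -58 + 6pb. Setting this equal to demand: 322 - 1.6pb = -58 + 6pb, so pb = 50.
Sellers receive ps = 50 + 19 = 69; q' = 322 − 1.6·50 = 242.
Buyers' price falls by p* − pb = 65 − 50 = 15; sellers' price rises by ps − p* = 69 − 65 = 4.
So consumers capture 15/19 = 15/19 of each unit of subsidy.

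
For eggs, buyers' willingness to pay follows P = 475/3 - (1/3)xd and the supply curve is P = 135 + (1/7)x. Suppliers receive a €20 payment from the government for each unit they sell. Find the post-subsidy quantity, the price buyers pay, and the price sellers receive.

x' = 91; buyers pay €128; sellers receive €148

Pre-subsidy: 475/3 - (1/3)x = 135 + (1/7)x gives x* = 49 and P* = 142.
With the subsidy, sellers receive Ps = Pb + 20 for each unit, where Pb is the price buyers pay.
On the curves, Pb = 475/3 - (1/3)x and Ps = 135 + (1/7)x; the wedge Ps − Pb = 20 gives 135 + (1/7)x − (475/3 - (1/3)x) = 20, so x' = 91.
Then Pb = 475/3 − (1/3)·91 = 128 and Ps = 135 + (1/7)·91 = 148.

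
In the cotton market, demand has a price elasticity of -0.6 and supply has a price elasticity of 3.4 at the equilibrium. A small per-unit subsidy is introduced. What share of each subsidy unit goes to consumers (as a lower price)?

Consumer share = 0.85

For a small subsidy around the equilibrium, the benefit split depends on the relative slopes, which at a point are proportional to the elasticities.
Buyer share = εs/(εs + |εd|) = 3.4/(3.4 + 0.6) = 0.85; seller share = |εd|/(εs + |εd|) = 0.15.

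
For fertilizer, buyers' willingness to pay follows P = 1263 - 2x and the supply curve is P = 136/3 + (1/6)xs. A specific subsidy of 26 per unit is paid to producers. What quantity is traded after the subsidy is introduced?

x' = 574

Pre-subsidy: 1263 - 2x = 136/3 + (1/6)x gives x* = 562 and P* = 139.
With the subsidy, sellers receive Ps = Pb + 26 for each unit, where Pb is the price buyers pay.
On the curves, Pb = 1263 - 2x and Ps = 136/3 + (1/6)x; the wedge Ps − Pb = 26 gives 136/3 + (1/6)x − (1263 - 2x) = 26, so x' = 574.
Then Pb = 1263 − 2·574 = 115 and Ps = 136/3 + (1/6)·574 = 141.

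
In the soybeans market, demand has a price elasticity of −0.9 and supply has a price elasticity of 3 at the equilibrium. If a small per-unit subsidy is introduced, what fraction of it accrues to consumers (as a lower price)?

Consumer share = 10/13

For a small subsidy around the equilibrium, the benefit split depends on the relative slopes, which at a point are proportional to the elasticities.
Buyer share = εs/(εs + |εd|) = 3/(3 + 0.9) = 10/13; seller share = |εd|/(εs + |εd|) = 3/13.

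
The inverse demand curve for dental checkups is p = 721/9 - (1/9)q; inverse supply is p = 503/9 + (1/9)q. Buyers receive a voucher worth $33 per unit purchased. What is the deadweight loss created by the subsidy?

Deadweight loss = $2450.25

Pre-subsidy: 721/9 - (1/9)q = 503/9 + (1/9)q gives q* = 109 and p* = 68.
With the rebate, buyers effectively pay pb = ps − 33, where ps is the price sellers receive.
On the curves, pb = 721/9 - (1/9)q and ps = 503/9 + (1/9)q; the wedge ps − pb = 33 gives 503/9 + (1/9)q − (721/9 - (1/9)q) = 33, so q' = 257.5.
Then pb = 721/9 − (1/9)·257.5 = 51.5 and ps = 503/9 + (1/9)·257.5 = 84.5.
The subsidy expands output by 257.5 − 109 = 148.5 past the efficient level; on those units the gap between marginal cost and willingness to pay runs from 0 up to 33.
DWL = ½ × 33 × 148.5 = 2450.25.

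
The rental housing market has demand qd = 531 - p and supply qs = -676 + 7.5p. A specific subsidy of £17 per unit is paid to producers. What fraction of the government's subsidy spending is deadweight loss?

DWL / government spending = 15/808

Pre-subsidy: 531 - p = -676 + 7.5p gives p* = 142, q* = 389.
With the subsidy, sellers receive ps = pb + 17 for each unit, where pb is the price buyers pay.
Supply in terms of pb becomes qs = -676 + 7.5(pb + 17) = -548.5 + 7.5pb. Setting this equal to demand: 531 - pb = -548.5 + 7.5pb, so pb = 127.
Sellers receive ps = 127 + 17 = 144; q' = 531 − 1·127 = 404.
ΔCS = ½(389 + 404)(142 − 127) = 5947.5; ΔPS = ½(389 + 404)(144 − 142) = 793.
Government spending = 17 × 404 = 6868.
DWL = ½ × 17 × (404 − 389) = 127.5; fraction = 127.5 / 6868 = 15/808.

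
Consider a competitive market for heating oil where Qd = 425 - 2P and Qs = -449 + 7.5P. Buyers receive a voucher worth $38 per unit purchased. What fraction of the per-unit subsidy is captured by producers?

Producer share = 4/19

Pre-subsidy: 425 - 2P = -449 + 7.5P gives P* = 92, Q* = 241.
With the rebate, buyers effectively pay Pb = Ps − 38, where Ps is the price sellers receive.
Demand in terms of Ps becomes Qd = 425 − 2(Ps − 38) = 501 - 2Ps. Setting this equal to supply: 501 - 2Ps = -449 + 7.5Ps, so Ps = 100.
Buyers pay Pb = 100 − 38 = 62; Q' = -449 + 7.5·100 = 301.
Buyers' price falls by P* − Pb = 92 − 62 = 30; sellers' price rises by Ps − P* = 100 − 92 = 8.
So producers capture 8/38 = 4/19 of each unit of subsidy.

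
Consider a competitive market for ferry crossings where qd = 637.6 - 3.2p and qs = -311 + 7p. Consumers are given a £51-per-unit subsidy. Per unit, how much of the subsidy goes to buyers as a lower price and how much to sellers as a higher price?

Pre-subsidy: 637.6 - 3.2p = -311 + 7p gives p* = 93, q* = 340.
With the rebate, buyers effectively pay pb = ps − 51, where ps is the price sellers receive.
Demand in terms of ps becomes qd = 637.6 − 3.2(ps − 51) = 800.8 - 3.2ps. Setting this equal to supply: 800.8 - 3.2ps = -311 + 7ps, so ps = 109.
Buyers pay pb = 109 − 51 = 58; q' = -311 + 7·109 = 452.
Buyers' price falls by p* − pb = 93 − 58 = 35; sellers' price rises by ps − p* = 109 − 93 = 16.

Buyers gain £35 per unit; sellers gain £16 per unit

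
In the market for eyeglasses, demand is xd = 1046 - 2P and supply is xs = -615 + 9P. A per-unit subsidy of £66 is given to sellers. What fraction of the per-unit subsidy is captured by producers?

Pre-subsidy: 1046 - 2P = -615 + 9P gives P* = 151, x* = 744.
With the subsidy, sellers receive Ps = Pb + 66 for each unit, where Pb is the price buyers pay.
Supply in terms of Pb becomes xs = -615 + 9(Pb + 66) = -21 + 9Pb. Setting this equal to demand: 1046 - 2Pb = -21 + 9Pb, so Pb = 97.
Sellers receive Ps = 97 + 66 = 163; x' = 1046 − 2·97 = 852.
Buyers' price falls by P* − Pb = 151 − 97 = 54; sellers' price rises by Ps − P* = 163 − 151 = 12.
So producers capture 12/66 = 2/11 of each unit of subsidy.

Producer share = 2/11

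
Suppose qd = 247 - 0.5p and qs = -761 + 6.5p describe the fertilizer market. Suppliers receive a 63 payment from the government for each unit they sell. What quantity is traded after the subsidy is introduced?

Pre-subsidy: 247 - 0.5p = -761 + 6.5p gives p* = 144, q* = 175.
With the subsidy, sellers receive ps = pb + 63 for each unit, where pb is the price buyers pay.
Supply in terms of pb becomes qs = -761 + 6.5(pb + 63) = -351.5 + 6.5pb. Setting this equal to demand: 247 - 0.5pb = -351.5 + 6.5pb, so pb = 85.5.
Sellers receive ps = 85.5 + 63 = 148.5; q' = 247 − 0.5·85.5 = 204.25.

q' = 204.25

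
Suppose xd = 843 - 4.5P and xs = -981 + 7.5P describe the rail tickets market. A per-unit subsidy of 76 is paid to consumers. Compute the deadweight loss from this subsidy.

Pre-subsidy: 843 - 4.5P = -981 + 7.5P gives P* = 152, x* = 159.
With the rebate, buyers effectively pay Pb = Ps − 76, where Ps is the price sellers receive.
Demand in terms of Ps becomes xd = 843 − 4.5(Ps − 76) = 1185 - 4.5Ps. Setting this equal to supply: 1185 - 4.5Ps = -981 + 7.5Ps, so Ps = 180.5.
Buyers pay Pb = 180.5 − 76 = 104.5; x' = -981 + 7.5·180.5 = 372.75.
The subsidy expands output by 372.75 − 159 = 213.75 past the efficient level; on those units the gap between marginal cost and willingness to pay runs from 0 up to 76.
DWL = ½ × 76 × 213.75 = 8122.5.

Deadweight loss = 8122.5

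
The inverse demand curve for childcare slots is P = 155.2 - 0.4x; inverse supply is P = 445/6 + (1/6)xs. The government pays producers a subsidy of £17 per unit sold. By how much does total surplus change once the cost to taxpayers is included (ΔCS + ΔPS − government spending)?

Net change in total surplus = -£255

Pre-subsidy: 155.2 - 0.4x = 445/6 + (1/6)x gives x* = 143 and P* = 98.
With the subsidy, sellers receive Ps = Pb + 17 for each unit, where Pb is the price buyers pay.
On the curves, Pb = 155.2 - 0.4x and Ps = 445/6 + (1/6)x; the wedge Ps − Pb = 17 gives 445/6 + (1/6)x − (155.2 - 0.4x) = 17, so x' = 173.
Then Pb = 155.2 − 0.4·173 = 86 and Ps = 445/6 + (1/6)·173 = 103.
ΔCS = ½(143 + 173)(98 − 86) = 1896; ΔPS = ½(143 + 173)(103 − 98) = 790.
Government spending = 17 × 173 = 2941.
Net change = 1896 + 790 − 2941 = -255. The loss equals the DWL triangle ½·17·30.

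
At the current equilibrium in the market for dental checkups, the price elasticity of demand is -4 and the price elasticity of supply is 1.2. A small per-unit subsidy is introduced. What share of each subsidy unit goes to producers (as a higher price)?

For a small subsidy around the equilibrium, the benefit split depends on the relative slopes, which at a point are proportional to the elasticities.
Buyer share = εs/(εs + |εd|) = 1.2/(1.2 + 4) = 3/13; seller share = |εd|/(εs + |εd|) = 10/13.
So producers capture 10/13 of the subsidy.

Producer share = 10/13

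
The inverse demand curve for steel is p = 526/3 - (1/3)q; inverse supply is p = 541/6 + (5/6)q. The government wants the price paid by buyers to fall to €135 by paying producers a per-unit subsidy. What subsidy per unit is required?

At a buyer price of 135, quantity demanded is 526 − 3·135 = 121.
Sellers supply 121 only when they receive ps = 541/6 + (5/6)·121 = 191.
s = ps − pb = 191 − 135 = 56.

Required subsidy s = €56 per unit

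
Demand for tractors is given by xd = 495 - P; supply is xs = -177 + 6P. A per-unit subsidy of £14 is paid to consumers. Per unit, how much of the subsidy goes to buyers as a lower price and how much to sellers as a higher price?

Buyers gain £12 per unit; sellers gain £2 per unit

Pre-subsidy: 495 - P = -177 + 6P gives P* = 96, x* = 399.
With the rebate, buyers effectively pay Pb = Ps − 14, where Ps is the price sellers receive.
Demand in terms of Ps becomes xd = 495 − 1(Ps − 14) = 509 - Ps. Setting this equal to supply: 509 - Ps = -177 + 6Ps, so Ps = 98.
Buyers pay Pb = 98 − 14 = 84; x' = -177 + 6·98 = 411.
Buyers' price falls by P* − Pb = 96 − 84 = 12; sellers' price rises by Ps − P* = 98 − 96 = 2.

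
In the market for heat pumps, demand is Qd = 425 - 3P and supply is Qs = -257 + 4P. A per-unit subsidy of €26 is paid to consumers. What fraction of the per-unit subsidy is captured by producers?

Pre-subsidy: 425 - 3P = -257 + 4P gives P* = 682/7, Q* = 929/7.
With the rebate, buyers effectively pay Pb = Ps − 26, where Ps is the price sellers receive.
Demand in terms of Ps becomes Qd = 425 − 3(Ps − 26) = 503 - 3Ps. Setting this equal to supply: 503 - 3Ps = -257 + 4Ps, so Ps = 760/7.
Buyers pay Pb = 760/7 − 26 = 578/7; Q' = -257 + 4·(760/7) = 1241/7.
Buyers' price falls by P* − Pb = 682/7 − 578/7 = 104/7; sellers' price rises by Ps − P* = 760/7 − 682/7 = 78/7.
So producers capture (78/7)/26 = 3/7 of each unit of subsidy.

Producer share = 3/7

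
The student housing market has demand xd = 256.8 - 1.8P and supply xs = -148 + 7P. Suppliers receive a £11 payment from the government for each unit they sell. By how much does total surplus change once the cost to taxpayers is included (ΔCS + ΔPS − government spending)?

Pre-subsidy: 256.8 - 1.8P = -148 + 7P gives P* = 46, x* = 174.
With the subsidy, sellers receive Ps = Pb + 11 for each unit, where Pb is the price buyers pay.
Supply in terms of Pb becomes xs = -148 + 7(Pb + 11) = -71 + 7Pb. Setting this equal to demand: 256.8 - 1.8Pb = -71 + 7Pb, so Pb = 37.25.
Sellers receive Ps = 37.25 + 11 = 48.25; x' = 256.8 − 1.8·37.25 = 189.75.
ΔCS = ½(174 + 189.75)(46 − 37.25) = 1591.40625; ΔPS = ½(174 + 189.75)(48.25 − 46) = 409.21875.
Government spending = 11 × 189.75 = 2087.25.
Net change = 1591.40625 + 409.21875 − 2087.25 = -86.625. The loss equals the DWL triangle ½·11·15.75.

Net change in total surplus = -£86.625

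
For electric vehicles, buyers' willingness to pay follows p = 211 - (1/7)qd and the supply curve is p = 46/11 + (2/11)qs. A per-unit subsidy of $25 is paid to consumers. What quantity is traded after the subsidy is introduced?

q' = 714

Pre-subsidy: 211 - (1/7)q = 46/11 + (2/11)q gives q* = 637 and p* = 120.
With the rebate, buyers effectively pay pb = ps − 25, where ps is the price sellers receive.
On the curves, pb = 211 - (1/7)q and ps = 46/11 + (2/11)q; the wedge ps − pb = 25 gives 46/11 + (2/11)q − (211 - (1/7)q) = 25, so q' = 714.
Then pb = 211 − (1/7)·714 = 109 and ps = 46/11 + (2/11)·714 = 134.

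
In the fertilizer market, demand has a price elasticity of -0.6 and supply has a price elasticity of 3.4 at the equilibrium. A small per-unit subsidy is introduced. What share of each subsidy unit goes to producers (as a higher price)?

Producer share = 0.15

For a small subsidy around the equilibrium, the benefit split depends on the relative slopes, which at a point are proportional to the elasticities.
Buyer share = εs/(εs + |εd|) = 3.4/(3.4 + 0.6) = 0.85; seller share = |εd|/(εs + |εd|) = 0.15.
So producers capture 0.15 of the subsidy.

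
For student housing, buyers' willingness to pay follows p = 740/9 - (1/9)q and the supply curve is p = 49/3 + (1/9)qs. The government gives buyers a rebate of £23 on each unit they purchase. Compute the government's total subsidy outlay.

Government cost = £9200

Pre-subsidy: 740/9 - (1/9)q = 49/3 + (1/9)q gives q* = 296.5 and p* = 887/18.
With the rebate, buyers effectively pay pb = ps − 23, where ps is the price sellers receive.
On the curves, pb = 740/9 - (1/9)q and ps = 49/3 + (1/9)q; the wedge ps − pb = 23 gives 49/3 + (1/9)q − (740/9 - (1/9)q) = 23, so q' = 400.
Then pb = 740/9 − (1/9)·400 = 340/9 and ps = 49/3 + (1/9)·400 = 547/9.
Government outlay = subsidy × quantity = 23 × 400 = 9200.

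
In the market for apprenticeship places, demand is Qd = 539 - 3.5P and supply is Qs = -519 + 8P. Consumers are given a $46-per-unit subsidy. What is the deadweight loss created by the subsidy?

Deadweight loss = $2576

Pre-subsidy: 539 - 3.5P = -519 + 8P gives P* = 92, Q* = 217.
With the rebate, buyers effectively pay Pb = Ps − 46, where Ps is the price sellers receive.
Demand in terms of Ps becomes Qd = 539 − 3.5(Ps − 46) = 700 - 3.5Ps. Setting this equal to supply: 700 - 3.5Ps = -519 + 8Ps, so Ps = 106.
Buyers pay Pb = 106 − 46 = 60; Q' = -519 + 8·106 = 329.
The subsidy expands output by 329 − 217 = 112 past the efficient level; on those units the gap between marginal cost and willingness to pay runs from 0 up to 46.
DWL = ½ × 46 × 112 = 2576.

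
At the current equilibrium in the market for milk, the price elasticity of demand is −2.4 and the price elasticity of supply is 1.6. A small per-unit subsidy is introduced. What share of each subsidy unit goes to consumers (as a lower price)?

Consumer share = 0.4

For a small subsidy around the equilibrium, the benefit split depends on the relative slopes, which at a point are proportional to the elasticities.
Buyer share = εs/(εs + |εd|) = 1.6/(1.6 + 2.4) = 0.4; seller share = |εd|/(εs + |εd|) = 0.6.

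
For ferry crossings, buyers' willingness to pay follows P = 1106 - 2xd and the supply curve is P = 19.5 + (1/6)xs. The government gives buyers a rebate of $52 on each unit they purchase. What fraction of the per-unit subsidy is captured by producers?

Pre-subsidy: 1106 - 2x = 19.5 + (1/6)x gives x* = 6519/13 and P* = 1340/13.
With the rebate, buyers effectively pay Pb = Ps − 52, where Ps is the price sellers receive.
On the curves, Pb = 1106 - 2x and Ps = 19.5 + (1/6)x; the wedge Ps − Pb = 52 gives 19.5 + (1/6)x − (1106 - 2x) = 52, so x' = 6831/13.
Then Pb = 1106 − 2·(6831/13) = 716/13 and Ps = 19.5 + (1/6)·(6831/13) = 1392/13.
Buyers' price falls by P* − Pb = 1340/13 − 716/13 = 48; sellers' price rises by Ps − P* = 1392/13 − 1340/13 = 4.
So producers capture 4/52 = 1/13 of each unit of subsidy.

Producer share = 1/13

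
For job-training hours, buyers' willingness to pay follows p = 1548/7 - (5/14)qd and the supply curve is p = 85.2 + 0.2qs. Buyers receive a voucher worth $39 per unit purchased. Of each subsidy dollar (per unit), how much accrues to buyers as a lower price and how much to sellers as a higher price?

Buyers gain $25 per unit; sellers gain $14 per unit

Pre-subsidy: 1548/7 - (5/14)q = 85.2 + 0.2q gives q* = 244 and p* = 134.
With the rebate, buyers effectively pay pb = ps − 39, where ps is the price sellers receive.
On the curves, pb = 1548/7 - (5/14)q and ps = 85.2 + 0.2q; the wedge ps − pb = 39 gives 85.2 + 0.2q − (1548/7 - (5/14)q) = 39, so q' = 314.
Then pb = 1548/7 − (5/14)·314 = 109 and ps = 85.2 + 0.2·314 = 148.
Buyers' price falls by p* − pb = 134 − 109 = 25; sellers' price rises by ps − p* = 148 − 134 = 14.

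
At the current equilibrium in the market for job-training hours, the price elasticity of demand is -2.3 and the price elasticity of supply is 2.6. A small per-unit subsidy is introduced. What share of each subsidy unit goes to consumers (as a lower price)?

For a small subsidy around the equilibrium, the benefit split depends on the relative slopes, which at a point are proportional to the elasticities.
Buyer share = εs/(εs + |εd|) = 2.6/(2.6 + 2.3) = 26/49; seller share = |εd|/(εs + |εd|) = 23/49.

Consumer share = 26/49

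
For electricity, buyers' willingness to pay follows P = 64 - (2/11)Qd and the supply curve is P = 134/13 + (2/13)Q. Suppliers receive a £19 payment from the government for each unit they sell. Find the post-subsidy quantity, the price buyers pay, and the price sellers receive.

Pre-subsidy: 64 - (2/11)Q = 134/13 + (2/13)Q gives Q* = 3839/24 and P* = 419/12.
With the subsidy, sellers receive Ps = Pb + 19 for each unit, where Pb is the price buyers pay.
On the curves, Pb = 64 - (2/11)Q and Ps = 134/13 + (2/13)Q; the wedge Ps − Pb = 19 gives 134/13 + (2/13)Q − (64 - (2/11)Q) = 19, so Q' = 216.5625.
Then Pb = 64 − (2/11)·216.5625 = 24.625 and Ps = 134/13 + (2/13)·216.5625 = 43.625.

Q' = 216.5625; buyers pay £24.625; sellers receive £43.625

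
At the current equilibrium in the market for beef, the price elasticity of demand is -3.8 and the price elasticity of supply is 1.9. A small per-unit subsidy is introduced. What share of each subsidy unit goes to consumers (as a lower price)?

Consumer share = 1/3

For a small subsidy around the equilibrium, the benefit split depends on the relative slopes, which at a point are proportional to the elasticities.
Buyer share = εs/(εs + |εd|) = 1.9/(1.9 + 3.8) = 1/3; seller share = |εd|/(εs + |εd|) = 2/3.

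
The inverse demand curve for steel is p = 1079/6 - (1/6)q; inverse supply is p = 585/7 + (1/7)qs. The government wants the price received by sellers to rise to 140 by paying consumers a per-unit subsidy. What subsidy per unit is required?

Required subsidy s = 26 per unit

At a seller price of 140, quantity supplied is -585 + 7·140 = 395.
Buyers absorb 395 only when they pay pb = 1079/6 − (1/6)·395 = 114.
s = ps − pb = 140 − 114 = 26.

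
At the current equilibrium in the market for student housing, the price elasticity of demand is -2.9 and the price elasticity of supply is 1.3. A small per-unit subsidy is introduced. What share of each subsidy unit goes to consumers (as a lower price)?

For a small subsidy around the equilibrium, the benefit split depends on the relative slopes, which at a point are proportional to the elasticities.
Buyer share = εs/(εs + |εd|) = 1.3/(1.3 + 2.9) = 13/42; seller share = |εd|/(εs + |εd|) = 29/42.

Consumer share = 13/42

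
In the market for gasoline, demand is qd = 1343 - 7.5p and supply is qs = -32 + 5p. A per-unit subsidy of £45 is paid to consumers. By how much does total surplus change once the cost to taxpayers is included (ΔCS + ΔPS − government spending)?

Net change in total surplus = -£3037.5

Pre-subsidy: 1343 - 7.5p = -32 + 5p gives p* = 110, q* = 518.
With the rebate, buyers effectively pay pb = ps − 45, where ps is the price sellers receive.
Demand in terms of ps becomes qd = 1343 − 7.5(ps − 45) = 1680.5 - 7.5ps. Setting this equal to supply: 1680.5 - 7.5ps = -32 + 5ps, so ps = 137.
Buyers pay pb = 137 − 45 = 92; q' = -32 + 5·137 = 653.
ΔCS = ½(518 + 653)(110 − 92) = 10539; ΔPS = ½(518 + 653)(137 − 110) = 15808.5.
Government spending = 45 × 653 = 29385.
Net change = 10539 + 15808.5 − 29385 = -3037.5. The loss equals the DWL triangle ½·45·135.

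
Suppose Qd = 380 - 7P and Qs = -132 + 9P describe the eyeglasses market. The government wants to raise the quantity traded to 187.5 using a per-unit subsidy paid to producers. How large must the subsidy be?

At Q = 187.5, invert demand for the buyer price: Pb = (380 − 187.5)/7 = 27.5; invert supply for the seller price: Ps = (187.5 − (-132))/9 = 35.5.
The subsidy must fill the gap: s = Ps − Pb = 35.5 − 27.5 = 8.

Required subsidy s = 8 per unit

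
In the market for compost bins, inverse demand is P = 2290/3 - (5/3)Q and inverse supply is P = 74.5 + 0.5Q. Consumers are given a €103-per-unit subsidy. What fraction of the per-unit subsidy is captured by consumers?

Consumer share = 10/13

Pre-subsidy: 2290/3 - (5/3)Q = 74.5 + 0.5Q gives Q* = 4133/13 and P* = 3035/13.
With the rebate, buyers effectively pay Pb = Ps − 103, where Ps is the price sellers receive.
On the curves, Pb = 2290/3 - (5/3)Q and Ps = 74.5 + 0.5Q; the wedge Ps − Pb = 103 gives 74.5 + 0.5Q − (2290/3 - (5/3)Q) = 103, so Q' = 4751/13.
Then Pb = 2290/3 − (5/3)·(4751/13) = 2005/13 and Ps = 74.5 + 0.5·(4751/13) = 3344/13.
Buyers' price falls by P* − Pb = 3035/13 − 2005/13 = 1030/13; sellers' price rises by Ps − P* = 3344/13 − 3035/13 = 309/13.
So consumers capture (1030/13)/103 = 10/13 of each unit of subsidy.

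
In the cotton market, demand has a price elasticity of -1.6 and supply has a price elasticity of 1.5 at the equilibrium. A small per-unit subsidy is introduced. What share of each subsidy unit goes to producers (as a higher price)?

Producer share = 16/31

For a small subsidy around the equilibrium, the benefit split depends on the relative slopes, which at a point are proportional to the elasticities.
Buyer share = εs/(εs + |εd|) = 1.5/(1.5 + 1.6) = 15/31; seller share = |εd|/(εs + |εd|) = 16/31.
So producers capture 16/31 of the subsidy.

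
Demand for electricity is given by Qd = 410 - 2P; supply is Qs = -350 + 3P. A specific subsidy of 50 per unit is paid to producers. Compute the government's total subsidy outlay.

Government cost = 8300

Pre-subsidy: 410 - 2P = -350 + 3P gives P* = 152, Q* = 106.
With the subsidy, sellers receive Ps = Pb + 50 for each unit, where Pb is the price buyers pay.
Supply in terms of Pb becomes Qs = -350 + 3(Pb + 50) = -200 + 3Pb. Setting this equal to demand: 410 - 2Pb = -200 + 3Pb, so Pb = 122.
Sellers receive Ps = 122 + 50 = 172; Q' = 410 − 2·122 = 166.
Government outlay = subsidy × quantity = 50 × 166 = 8300.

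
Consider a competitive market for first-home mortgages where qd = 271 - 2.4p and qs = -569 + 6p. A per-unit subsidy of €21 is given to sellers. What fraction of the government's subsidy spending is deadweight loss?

Pre-subsidy: 271 - 2.4p = -569 + 6p gives p* = 100, q* = 31.
With the subsidy, sellers receive ps = pb + 21 for each unit, where pb is the price buyers pay.
Supply in terms of pb becomes qs = -569 + 6(pb + 21) = -443 + 6pb. Setting this equal to demand: 271 - 2.4pb = -443 + 6pb, so pb = 85.
Sellers receive ps = 85 + 21 = 106; q' = 271 − 2.4·85 = 67.
ΔCS = ½(31 + 67)(100 − 85) = 735; ΔPS = ½(31 + 67)(106 − 100) = 294.
Government spending = 21 × 67 = 1407.
DWL = ½ × 21 × (67 − 31) = 378; fraction = 378 / 1407 = 18/67.

DWL / government spending = 18/67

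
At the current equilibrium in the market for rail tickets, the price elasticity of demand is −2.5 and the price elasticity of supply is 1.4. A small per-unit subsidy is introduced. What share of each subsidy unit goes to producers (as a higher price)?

For a small subsidy around the equilibrium, the benefit split depends on the relative slopes, which at a point are proportional to the elasticities.
Buyer share = εs/(εs + |εd|) = 1.4/(1.4 + 2.5) = 14/39; seller share = |εd|/(εs + |εd|) = 25/39.
So producers capture 25/39 of the subsidy.

Producer share = 25/39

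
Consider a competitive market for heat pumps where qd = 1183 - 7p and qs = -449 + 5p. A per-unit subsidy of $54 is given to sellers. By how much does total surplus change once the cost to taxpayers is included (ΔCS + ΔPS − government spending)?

Net change in total surplus = -$4252.5

Pre-subsidy: 1183 - 7p = -449 + 5p gives p* = 136, q* = 231.
With the subsidy, sellers receive ps = pb + 54 for each unit, where pb is the price buyers pay.
Supply in terms of pb becomes qs = -449 + 5(pb + 54) = -179 + 5pb. Setting this equal to demand: 1183 - 7pb = -179 + 5pb, so pb = 113.5.
Sellers receive ps = 113.5 + 54 = 167.5; q' = 1183 − 7·113.5 = 388.5.
ΔCS = ½(231 + 388.5)(136 − 113.5) = 6969.375; ΔPS = ½(231 + 388.5)(167.5 − 136) = 9757.125.
Government spending = 54 × 388.5 = 20979.
Net change = 6969.375 + 9757.125 − 20979 = -4252.5. The loss equals the DWL triangle ½·54·157.5.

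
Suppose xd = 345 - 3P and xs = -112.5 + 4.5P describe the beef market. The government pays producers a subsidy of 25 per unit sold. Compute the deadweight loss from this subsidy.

Deadweight loss = 562.5

Pre-subsidy: 345 - 3P = -112.5 + 4.5P gives P* = 61, x* = 162.
With the subsidy, sellers receive Ps = Pb + 25 for each unit, where Pb is the price buyers pay.
Supply in terms of Pb becomes xs = -112.5 + 4.5(Pb + 25) = 0 + 4.5Pb. Setting this equal to demand: 345 - 3Pb = 0 + 4.5Pb, so Pb = 46.
Sellers receive Ps = 46 + 25 = 71; x' = 345 − 3·46 = 207.
The subsidy expands output by 207 − 162 = 45 past the efficient level; on those units the gap between marginal cost and willingness to pay runs from 0 up to 25.
DWL = ½ × 25 × 45 = 562.5.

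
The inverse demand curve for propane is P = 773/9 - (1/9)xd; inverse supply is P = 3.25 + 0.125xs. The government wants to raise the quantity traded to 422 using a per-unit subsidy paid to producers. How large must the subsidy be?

Required subsidy s = 17 per unit

At x = 422, from the demand curve buyers pay Pb = 773/9 − (1/9)·422 = 39; from the supply curve sellers need Ps = 3.25 + 0.125·422 = 56.
The subsidy must fill the gap: s = Ps − Pb = 56 − 39 = 17.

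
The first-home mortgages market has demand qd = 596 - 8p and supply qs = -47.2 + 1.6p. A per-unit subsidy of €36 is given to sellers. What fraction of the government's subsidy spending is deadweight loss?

DWL / government spending = 2/9

Pre-subsidy: 596 - 8p = -47.2 + 1.6p gives p* = 67, q* = 60.
With the subsidy, sellers receive ps = pb + 36 for each unit, where pb is the price buyers pay.
Supply in terms of pb becomes qs = -47.2 + 1.6(pb + 36) = 10.4 + 1.6pb. Setting this equal to demand: 596 - 8pb = 10.4 + 1.6pb, so pb = 61.
Sellers receive ps = 61 + 36 = 97; q' = 596 − 8·61 = 108.
ΔCS = ½(60 + 108)(67 − 61) = 504; ΔPS = ½(60 + 108)(97 − 67) = 2520.
Government spending = 36 × 108 = 3888.
DWL = ½ × 36 × (108 − 60) = 864; fraction = 864 / 3888 = 2/9.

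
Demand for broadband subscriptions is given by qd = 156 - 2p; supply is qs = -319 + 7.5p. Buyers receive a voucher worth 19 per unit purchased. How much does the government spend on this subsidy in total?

Government cost = 1634

Pre-subsidy: 156 - 2p = -319 + 7.5p gives p* = 50, q* = 56.
With the rebate, buyers effectively pay pb = ps − 19, where ps is the price sellers receive.
Demand in terms of ps becomes qd = 156 − 2(ps − 19) = 194 - 2ps. Setting this equal to supply: 194 - 2ps = -319 + 7.5ps, so ps = 54.
Buyers pay pb = 54 − 19 = 35; q' = -319 + 7.5·54 = 86.
Government outlay = subsidy × quantity = 19 × 86 = 1634.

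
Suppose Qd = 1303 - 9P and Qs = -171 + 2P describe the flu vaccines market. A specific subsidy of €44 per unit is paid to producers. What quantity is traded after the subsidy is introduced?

Pre-subsidy: 1303 - 9P = -171 + 2P gives P* = 134, Q* = 97.
With the subsidy, sellers receive Ps = Pb + 44 for each unit, where Pb is the price buyers pay.
Supply in terms of Pb becomes Qs = -171 + 2(Pb + 44) = -83 + 2Pb. Setting this equal to demand: 1303 - 9Pb = -83 + 2Pb, so Pb = 126.
Sellers receive Ps = 126 + 44 = 170; Q' = 1303 − 9·126 = 169.

Q' = 169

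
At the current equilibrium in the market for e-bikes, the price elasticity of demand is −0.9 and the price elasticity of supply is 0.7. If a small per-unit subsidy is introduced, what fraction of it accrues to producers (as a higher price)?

Producer share = 0.5625

For a small subsidy around the equilibrium, the benefit split depends on the relative slopes, which at a point are proportional to the elasticities.
Buyer share = εs/(εs + |εd|) = 0.7/(0.7 + 0.9) = 0.4375; seller share = |εd|/(εs + |εd|) = 0.5625.
So producers capture 0.5625 of the subsidy.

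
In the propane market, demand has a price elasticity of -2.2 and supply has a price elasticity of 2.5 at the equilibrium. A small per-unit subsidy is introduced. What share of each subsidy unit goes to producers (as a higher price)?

For a small subsidy around the equilibrium, the benefit split depends on the relative slopes, which at a point are proportional to the elasticities.
Buyer share = εs/(εs + |εd|) = 2.5/(2.5 + 2.2) = 25/47; seller share = |εd|/(εs + |εd|) = 22/47.
So producers capture 22/47 of the subsidy.

Producer share = 22/47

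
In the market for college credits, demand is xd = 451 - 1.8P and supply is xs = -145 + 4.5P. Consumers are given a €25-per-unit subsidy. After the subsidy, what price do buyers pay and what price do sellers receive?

Buyers pay 4835/63; sellers receive 6410/63

Pre-subsidy: 451 - 1.8P = -145 + 4.5P gives P* = 5960/63, x* = 1965/7.
With the rebate, buyers effectively pay Pb = Ps − 25, where Ps is the price sellers receive.
Demand in terms of Ps becomes xd = 451 − 1.8(Ps − 25) = 496 - 1.8Ps. Setting this equal to supply: 496 - 1.8Ps = -145 + 4.5Ps, so Ps = 6410/63.
Buyers pay Pb = 6410/63 − 25 = 4835/63; x' = -145 + 4.5·(6410/63) = 2190/7.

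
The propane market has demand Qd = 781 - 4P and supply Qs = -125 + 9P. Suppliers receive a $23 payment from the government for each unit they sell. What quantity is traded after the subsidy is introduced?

Q' = 7357/13

Pre-subsidy: 781 - 4P = -125 + 9P gives P* = 906/13, Q* = 6529/13.
With the subsidy, sellers receive Ps = Pb + 23 for each unit, where Pb is the price buyers pay.
Supply in terms of Pb becomes Qs = -125 + 9(Pb + 23) = 82 + 9Pb. Setting this equal to demand: 781 - 4Pb = 82 + 9Pb, so Pb = 699/13.
Sellers receive Ps = 699/13 + 23 = 998/13; Q' = 781 − 4·(699/13) = 7357/13.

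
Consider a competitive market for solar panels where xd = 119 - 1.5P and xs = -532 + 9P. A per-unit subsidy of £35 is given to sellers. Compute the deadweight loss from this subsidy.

Pre-subsidy: 119 - 1.5P = -532 + 9P gives P* = 62, x* = 26.
With the subsidy, sellers receive Ps = Pb + 35 for each unit, where Pb is the price buyers pay.
Supply in terms of Pb becomes xs = -532 + 9(Pb + 35) = -217 + 9Pb. Setting this equal to demand: 119 - 1.5Pb = -217 + 9Pb, so Pb = 32.
Sellers receive Ps = 32 + 35 = 67; x' = 119 − 1.5·32 = 71.
The subsidy expands output by 71 − 26 = 45 past the efficient level; on those units the gap between marginal cost and willingness to pay runs from 0 up to 35.
DWL = ½ × 35 × 45 = 787.5.

Deadweight loss = £787.5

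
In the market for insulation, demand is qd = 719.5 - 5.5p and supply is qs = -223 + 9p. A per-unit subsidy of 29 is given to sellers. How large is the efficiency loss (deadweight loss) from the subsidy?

Deadweight loss = 1435.5

Pre-subsidy: 719.5 - 5.5p = -223 + 9p gives p* = 65, q* = 362.
With the subsidy, sellers receive ps = pb + 29 for each unit, where pb is the price buyers pay.
Supply in terms of pb becomes qs = -223 + 9(pb + 29) = 38 + 9pb. Setting this equal to demand: 719.5 - 5.5pb = 38 + 9pb, so pb = 47.
Sellers receive ps = 47 + 29 = 76; q' = 719.5 − 5.5·47 = 461.
The subsidy expands output by 461 − 362 = 99 past the efficient level; on those units the gap between marginal cost and willingness to pay runs from 0 up to 29.
DWL = ½ × 29 × 99 = 1435.5.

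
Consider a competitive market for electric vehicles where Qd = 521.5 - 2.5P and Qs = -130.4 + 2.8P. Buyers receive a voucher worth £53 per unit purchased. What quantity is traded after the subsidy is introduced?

Q' = 284

Pre-subsidy: 521.5 - 2.5P = -130.4 + 2.8P gives P* = 123, Q* = 214.
With the rebate, buyers effectively pay Pb = Ps − 53, where Ps is the price sellers receive.
Demand in terms of Ps becomes Qd = 521.5 − 2.5(Ps − 53) = 654 - 2.5Ps. Setting this equal to supply: 654 - 2.5Ps = -130.4 + 2.8Ps, so Ps = 148.
Buyers pay Pb = 148 − 53 = 95; Q' = -130.4 + 2.8·148 = 284.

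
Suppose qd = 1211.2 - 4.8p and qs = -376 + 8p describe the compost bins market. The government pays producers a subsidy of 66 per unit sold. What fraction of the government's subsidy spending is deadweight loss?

Pre-subsidy: 1211.2 - 4.8p = -376 + 8p gives p* = 124, q* = 616.
With the subsidy, sellers receive ps = pb + 66 for each unit, where pb is the price buyers pay.
Supply in terms of pb becomes qs = -376 + 8(pb + 66) = 152 + 8pb. Setting this equal to demand: 1211.2 - 4.8pb = 152 + 8pb, so pb = 82.75.
Sellers receive ps = 82.75 + 66 = 148.75; q' = 1211.2 − 4.8·82.75 = 814.
ΔCS = ½(616 + 814)(124 − 82.75) = 29493.75; ΔPS = ½(616 + 814)(148.75 − 124) = 17696.25.
Government spending = 66 × 814 = 53724.
DWL = ½ × 66 × (814 − 616) = 6534; fraction = 6534 / 53724 = 9/74.

DWL / government spending = 9/74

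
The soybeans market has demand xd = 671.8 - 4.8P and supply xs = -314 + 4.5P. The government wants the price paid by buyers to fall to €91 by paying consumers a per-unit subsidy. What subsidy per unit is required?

Required subsidy s = €31 per unit

At a buyer price of 91, quantity demanded is 671.8 − 4.8·91 = 235.
Sellers supply 235 only when they receive Ps with -314 + 4.5·Ps = 235, i.e. Ps = 122.
s = Ps − Pb = 122 − 91 = 31.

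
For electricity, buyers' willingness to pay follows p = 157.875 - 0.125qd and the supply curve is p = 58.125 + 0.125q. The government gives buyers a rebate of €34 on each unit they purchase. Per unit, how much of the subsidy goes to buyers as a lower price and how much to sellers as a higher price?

Pre-subsidy: 157.875 - 0.125q = 58.125 + 0.125q gives q* = 399 and p* = 108.
With the rebate, buyers effectively pay pb = ps − 34, where ps is the price sellers receive.
On the curves, pb = 157.875 - 0.125q and ps = 58.125 + 0.125q; the wedge ps − pb = 34 gives 58.125 + 0.125q − (157.875 - 0.125q) = 34, so q' = 535.
Then pb = 157.875 − 0.125·535 = 91 and ps = 58.125 + 0.125·535 = 125.
Buyers' price falls by p* − pb = 108 − 91 = 17; sellers' price rises by ps − p* = 125 − 108 = 17.

Buyers gain €17 per unit; sellers gain €17 per unit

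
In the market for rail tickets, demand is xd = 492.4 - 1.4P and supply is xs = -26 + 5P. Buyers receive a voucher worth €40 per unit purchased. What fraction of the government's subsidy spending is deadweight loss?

Pre-subsidy: 492.4 - 1.4P = -26 + 5P gives P* = 81, x* = 379.
With the rebate, buyers effectively pay Pb = Ps − 40, where Ps is the price sellers receive.
Demand in terms of Ps becomes xd = 492.4 − 1.4(Ps − 40) = 548.4 - 1.4Ps. Setting this equal to supply: 548.4 - 1.4Ps = -26 + 5Ps, so Ps = 89.75.
Buyers pay Pb = 89.75 − 40 = 49.75; x' = -26 + 5·89.75 = 422.75.
ΔCS = ½(379 + 422.75)(81 − 49.75) = 12527.34375; ΔPS = ½(379 + 422.75)(89.75 − 81) = 3507.65625.
Government spending = 40 × 422.75 = 16910.
DWL = ½ × 40 × (422.75 − 379) = 875; fraction = 875 / 16910 = 175/3382.

DWL / government spending = 175/3382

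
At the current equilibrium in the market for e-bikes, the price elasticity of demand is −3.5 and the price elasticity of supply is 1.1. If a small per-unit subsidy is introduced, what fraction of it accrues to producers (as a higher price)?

Producer share = 35/46

For a small subsidy around the equilibrium, the benefit split depends on the relative slopes, which at a point are proportional to the elasticities.
Buyer share = εs/(εs + |εd|) = 1.1/(1.1 + 3.5) = 11/46; seller share = |εd|/(εs + |εd|) = 35/46.
So producers capture 35/46 of the subsidy.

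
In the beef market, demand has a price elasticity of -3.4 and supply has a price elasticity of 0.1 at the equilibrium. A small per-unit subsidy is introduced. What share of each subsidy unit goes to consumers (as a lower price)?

For a small subsidy around the equilibrium, the benefit split depends on the relative slopes, which at a point are proportional to the elasticities.
Buyer share = εs/(εs + |εd|) = 0.1/(0.1 + 3.4) = 1/35; seller share = |εd|/(εs + |εd|) = 34/35.

Consumer share = 1/35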